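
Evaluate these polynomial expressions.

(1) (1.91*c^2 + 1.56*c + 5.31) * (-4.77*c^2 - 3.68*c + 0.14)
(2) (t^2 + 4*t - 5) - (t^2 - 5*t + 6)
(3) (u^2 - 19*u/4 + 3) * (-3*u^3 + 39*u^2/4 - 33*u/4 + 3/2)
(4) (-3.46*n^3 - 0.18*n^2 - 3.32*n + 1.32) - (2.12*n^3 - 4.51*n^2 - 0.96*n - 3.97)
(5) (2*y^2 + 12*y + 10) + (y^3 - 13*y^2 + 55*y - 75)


(1) = -9.1107*c^4 - 14.47*c^3 - 30.8021*c^2 - 19.3224*c + 0.7434
(2) = 9*t - 11
(3) = -3*u^5 + 24*u^4 - 1017*u^3/16 + 1119*u^2/16 - 255*u/8 + 9/2
(4) = -5.58*n^3 + 4.33*n^2 - 2.36*n + 5.29
(5) = y^3 - 11*y^2 + 67*y - 65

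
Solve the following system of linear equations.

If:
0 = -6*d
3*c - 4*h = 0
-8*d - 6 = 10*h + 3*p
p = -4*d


Then:
c = -4/5
d = 0
h = -3/5
p = 0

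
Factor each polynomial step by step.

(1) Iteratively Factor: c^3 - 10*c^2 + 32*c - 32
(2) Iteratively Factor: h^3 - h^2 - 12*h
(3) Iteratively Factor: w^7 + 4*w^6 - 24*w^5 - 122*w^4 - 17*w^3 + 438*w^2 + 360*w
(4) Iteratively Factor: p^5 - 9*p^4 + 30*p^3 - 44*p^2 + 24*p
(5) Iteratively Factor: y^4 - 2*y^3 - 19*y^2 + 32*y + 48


(1) = (c - 2)*(c^2 - 8*c + 16) = (c - 4)*(c - 2)*(c - 4)
(2) = (h)*(h^2 - h - 12) = h*(h + 3)*(h - 4)
(3) = (w + 3)*(w^6 + w^5 - 27*w^4 - 41*w^3 + 106*w^2 + 120*w) = (w + 3)*(w + 4)*(w^5 - 3*w^4 - 15*w^3 + 19*w^2 + 30*w) = (w + 1)*(w + 3)*(w + 4)*(w^4 - 4*w^3 - 11*w^2 + 30*w) = w*(w + 1)*(w + 3)*(w + 4)*(w^3 - 4*w^2 - 11*w + 30) = w*(w - 2)*(w + 1)*(w + 3)*(w + 4)*(w^2 - 2*w - 15) = w*(w - 5)*(w - 2)*(w + 1)*(w + 3)*(w + 4)*(w + 3)
(4) = (p - 3)*(p^4 - 6*p^3 + 12*p^2 - 8*p) = (p - 3)*(p - 2)*(p^3 - 4*p^2 + 4*p) = (p - 3)*(p - 2)^2*(p^2 - 2*p) = p*(p - 3)*(p - 2)^2*(p - 2)
(5) = (y - 3)*(y^3 + y^2 - 16*y - 16) = (y - 4)*(y - 3)*(y^2 + 5*y + 4) = (y - 4)*(y - 3)*(y + 4)*(y + 1)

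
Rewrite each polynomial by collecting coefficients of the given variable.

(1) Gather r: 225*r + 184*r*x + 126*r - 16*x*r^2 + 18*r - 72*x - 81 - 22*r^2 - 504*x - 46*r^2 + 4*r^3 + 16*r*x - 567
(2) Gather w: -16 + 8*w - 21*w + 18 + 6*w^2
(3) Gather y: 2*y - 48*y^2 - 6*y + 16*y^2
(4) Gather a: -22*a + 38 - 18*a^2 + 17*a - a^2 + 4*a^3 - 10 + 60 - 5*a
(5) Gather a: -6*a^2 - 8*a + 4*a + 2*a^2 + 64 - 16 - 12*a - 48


(1) = 4*r^3 + r^2*(-16*x - 68) + r*(200*x + 369) - 576*x - 648
(2) = 6*w^2 - 13*w + 2
(3) = -32*y^2 - 4*y
(4) = 4*a^3 - 19*a^2 - 10*a + 88
(5) = -4*a^2 - 16*a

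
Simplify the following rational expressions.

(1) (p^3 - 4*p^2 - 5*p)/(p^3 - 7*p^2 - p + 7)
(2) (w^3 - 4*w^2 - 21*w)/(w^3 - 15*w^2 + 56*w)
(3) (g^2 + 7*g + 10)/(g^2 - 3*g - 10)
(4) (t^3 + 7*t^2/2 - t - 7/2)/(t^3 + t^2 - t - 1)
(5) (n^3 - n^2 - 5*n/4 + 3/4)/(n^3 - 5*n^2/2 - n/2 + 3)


(1) = (p^2 - 5*p)/(p^2 - 8*p + 7)
(2) = (w + 3)/(w - 8)
(3) = (g + 5)/(g - 5)
(4) = (2*t + 7)/(2*t + 2)
(5) = (2*n - 1)/(2*n - 4)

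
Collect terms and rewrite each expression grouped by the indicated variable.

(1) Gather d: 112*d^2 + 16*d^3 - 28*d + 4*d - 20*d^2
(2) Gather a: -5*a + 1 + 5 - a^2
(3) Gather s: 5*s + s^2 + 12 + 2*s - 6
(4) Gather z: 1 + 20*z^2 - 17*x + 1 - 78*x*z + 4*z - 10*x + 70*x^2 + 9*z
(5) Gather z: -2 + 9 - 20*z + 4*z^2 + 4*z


(1) = 16*d^3 + 92*d^2 - 24*d
(2) = -a^2 - 5*a + 6
(3) = s^2 + 7*s + 6
(4) = 70*x^2 - 27*x + 20*z^2 + z*(13 - 78*x) + 2
(5) = 4*z^2 - 16*z + 7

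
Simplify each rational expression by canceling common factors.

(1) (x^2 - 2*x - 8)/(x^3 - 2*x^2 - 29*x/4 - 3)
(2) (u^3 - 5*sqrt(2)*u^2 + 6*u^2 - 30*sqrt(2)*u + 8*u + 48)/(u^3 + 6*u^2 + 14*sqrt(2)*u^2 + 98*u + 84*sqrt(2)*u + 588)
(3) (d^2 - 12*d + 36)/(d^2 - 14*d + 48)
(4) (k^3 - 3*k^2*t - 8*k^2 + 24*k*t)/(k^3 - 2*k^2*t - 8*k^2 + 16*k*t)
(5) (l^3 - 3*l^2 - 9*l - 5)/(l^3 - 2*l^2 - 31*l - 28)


(1) = (4*x + 8)/(4*x^2 + 8*x + 3)
(2) = (u^2 - 5*sqrt(2)*u + 8)/(u^2 + 14*sqrt(2)*u + 98)
(3) = (d - 6)/(d - 8)
(4) = (-k + 3*t)/(-k + 2*t)
(5) = (l^2 - 4*l - 5)/(l^2 - 3*l - 28)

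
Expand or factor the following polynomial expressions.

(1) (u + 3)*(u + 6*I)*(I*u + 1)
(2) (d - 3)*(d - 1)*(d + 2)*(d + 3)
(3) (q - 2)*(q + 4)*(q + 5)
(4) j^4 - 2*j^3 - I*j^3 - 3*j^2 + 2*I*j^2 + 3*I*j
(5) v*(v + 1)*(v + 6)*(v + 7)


(1) = I*u^3 - 5*u^2 + 3*I*u^2 - 15*u + 6*I*u + 18*I
(2) = d^4 + d^3 - 11*d^2 - 9*d + 18
(3) = q^3 + 7*q^2 + 2*q - 40
(4) = j*(j - 3)*(j + 1)*(j - I)
(5) = v^4 + 14*v^3 + 55*v^2 + 42*v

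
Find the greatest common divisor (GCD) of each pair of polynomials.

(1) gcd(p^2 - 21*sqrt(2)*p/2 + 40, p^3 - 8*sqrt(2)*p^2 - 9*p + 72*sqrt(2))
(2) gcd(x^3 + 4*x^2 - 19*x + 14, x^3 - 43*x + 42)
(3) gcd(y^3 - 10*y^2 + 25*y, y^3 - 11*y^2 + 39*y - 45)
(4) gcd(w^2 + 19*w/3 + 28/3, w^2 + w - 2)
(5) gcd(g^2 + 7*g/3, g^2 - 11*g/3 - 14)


(1) = p - 8*sqrt(2)
(2) = x^2 + 6*x - 7
(3) = y - 5
(4) = 1
(5) = g + 7/3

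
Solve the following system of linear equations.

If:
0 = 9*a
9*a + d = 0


Then:
a = 0
d = 0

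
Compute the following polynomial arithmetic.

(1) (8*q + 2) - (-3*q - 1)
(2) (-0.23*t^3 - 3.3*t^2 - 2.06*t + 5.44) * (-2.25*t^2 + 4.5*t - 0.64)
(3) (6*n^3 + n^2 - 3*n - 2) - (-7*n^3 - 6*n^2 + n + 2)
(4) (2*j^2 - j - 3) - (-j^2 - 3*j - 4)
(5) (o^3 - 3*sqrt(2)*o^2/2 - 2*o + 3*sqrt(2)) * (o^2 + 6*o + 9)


(1) = 11*q + 3
(2) = 0.5175*t^5 + 6.39*t^4 - 10.0678*t^3 - 19.398*t^2 + 25.7984*t - 3.4816
(3) = 13*n^3 + 7*n^2 - 4*n - 4
(4) = 3*j^2 + 2*j + 1
(5) = o^5 - 3*sqrt(2)*o^4/2 + 6*o^4 - 9*sqrt(2)*o^3 + 7*o^3 - 21*sqrt(2)*o^2/2 - 12*o^2 - 18*o + 18*sqrt(2)*o + 27*sqrt(2)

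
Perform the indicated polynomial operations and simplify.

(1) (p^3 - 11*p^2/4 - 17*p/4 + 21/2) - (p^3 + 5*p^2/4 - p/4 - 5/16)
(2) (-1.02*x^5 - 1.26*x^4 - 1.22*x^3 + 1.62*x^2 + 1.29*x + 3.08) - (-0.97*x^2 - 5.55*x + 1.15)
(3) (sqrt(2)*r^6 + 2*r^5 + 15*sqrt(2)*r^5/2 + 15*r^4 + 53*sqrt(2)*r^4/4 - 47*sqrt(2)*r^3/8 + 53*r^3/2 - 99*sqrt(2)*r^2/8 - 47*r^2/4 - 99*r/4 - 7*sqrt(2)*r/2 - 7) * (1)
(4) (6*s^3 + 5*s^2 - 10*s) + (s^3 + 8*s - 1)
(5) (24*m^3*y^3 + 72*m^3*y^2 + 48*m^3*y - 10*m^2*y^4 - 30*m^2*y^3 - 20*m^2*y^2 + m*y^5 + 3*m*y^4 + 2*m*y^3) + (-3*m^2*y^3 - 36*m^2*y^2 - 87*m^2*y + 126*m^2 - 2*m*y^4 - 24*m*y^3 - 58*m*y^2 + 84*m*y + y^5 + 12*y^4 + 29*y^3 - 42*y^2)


(1) = -4*p^2 - 4*p + 173/16
(2) = -1.02*x^5 - 1.26*x^4 - 1.22*x^3 + 2.59*x^2 + 6.84*x + 1.93
(3) = sqrt(2)*r^6 + 2*r^5 + 15*sqrt(2)*r^5/2 + 15*r^4 + 53*sqrt(2)*r^4/4 - 47*sqrt(2)*r^3/8 + 53*r^3/2 - 99*sqrt(2)*r^2/8 - 47*r^2/4 - 99*r/4 - 7*sqrt(2)*r/2 - 7
(4) = 7*s^3 + 5*s^2 - 2*s - 1
(5) = 24*m^3*y^3 + 72*m^3*y^2 + 48*m^3*y - 10*m^2*y^4 - 33*m^2*y^3 - 56*m^2*y^2 - 87*m^2*y + 126*m^2 + m*y^5 + m*y^4 - 22*m*y^3 - 58*m*y^2 + 84*m*y + y^5 + 12*y^4 + 29*y^3 - 42*y^2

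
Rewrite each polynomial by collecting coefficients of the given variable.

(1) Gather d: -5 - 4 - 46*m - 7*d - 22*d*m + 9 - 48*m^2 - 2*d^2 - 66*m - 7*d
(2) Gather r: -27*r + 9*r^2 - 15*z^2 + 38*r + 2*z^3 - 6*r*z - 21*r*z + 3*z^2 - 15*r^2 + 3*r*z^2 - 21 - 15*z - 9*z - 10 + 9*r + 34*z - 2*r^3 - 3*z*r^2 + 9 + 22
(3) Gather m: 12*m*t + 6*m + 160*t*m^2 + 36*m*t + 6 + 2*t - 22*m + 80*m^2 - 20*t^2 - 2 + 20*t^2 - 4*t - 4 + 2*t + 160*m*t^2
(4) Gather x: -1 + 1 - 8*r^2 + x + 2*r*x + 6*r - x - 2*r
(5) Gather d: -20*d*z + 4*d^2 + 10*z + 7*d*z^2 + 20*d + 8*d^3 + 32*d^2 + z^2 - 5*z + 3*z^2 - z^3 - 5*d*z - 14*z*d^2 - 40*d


(1) = -2*d^2 + d*(-22*m - 14) - 48*m^2 - 112*m
(2) = -2*r^3 + r^2*(-3*z - 6) + r*(3*z^2 - 27*z + 20) + 2*z^3 - 12*z^2 + 10*z
(3) = m^2*(160*t + 80) + m*(160*t^2 + 48*t - 16)
(4) = -8*r^2 + 2*r*x + 4*r
(5) = 8*d^3 + d^2*(36 - 14*z) + d*(7*z^2 - 25*z - 20) - z^3 + 4*z^2 + 5*z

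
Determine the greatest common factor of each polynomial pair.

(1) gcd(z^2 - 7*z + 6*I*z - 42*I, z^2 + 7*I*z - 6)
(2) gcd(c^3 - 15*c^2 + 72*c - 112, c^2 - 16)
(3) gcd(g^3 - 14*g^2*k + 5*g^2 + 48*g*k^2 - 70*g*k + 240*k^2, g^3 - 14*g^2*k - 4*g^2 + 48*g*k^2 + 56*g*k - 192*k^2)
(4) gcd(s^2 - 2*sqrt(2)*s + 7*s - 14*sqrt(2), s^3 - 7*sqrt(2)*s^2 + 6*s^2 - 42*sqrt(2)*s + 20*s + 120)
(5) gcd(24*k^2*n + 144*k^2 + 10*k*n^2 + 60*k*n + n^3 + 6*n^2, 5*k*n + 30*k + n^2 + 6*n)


(1) = z + 6*I
(2) = gcd((c - 7)*(c - 4)^2, (c - 4)*(c + 4)) = c - 4
(3) = gcd((g + 5)*(g - 8*k)*(g - 6*k), (g - 4)*(g - 8*k)*(g - 6*k)) = g^2 - 14*g*k + 48*k^2
(4) = s - 2*sqrt(2)
(5) = n + 6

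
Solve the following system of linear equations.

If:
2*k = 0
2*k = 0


Then:
k = 0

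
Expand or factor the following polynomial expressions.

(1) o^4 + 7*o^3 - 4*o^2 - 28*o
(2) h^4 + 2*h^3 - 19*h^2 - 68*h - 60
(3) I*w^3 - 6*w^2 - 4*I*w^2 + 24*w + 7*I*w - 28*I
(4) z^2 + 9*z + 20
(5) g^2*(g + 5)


(1) = o*(o - 2)*(o + 2)*(o + 7)
(2) = (h - 5)*(h + 2)^2*(h + 3)
(3) = (w - 4)*(w + 7*I)*(I*w + 1)
(4) = (z + 4)*(z + 5)
(5) = g^3 + 5*g^2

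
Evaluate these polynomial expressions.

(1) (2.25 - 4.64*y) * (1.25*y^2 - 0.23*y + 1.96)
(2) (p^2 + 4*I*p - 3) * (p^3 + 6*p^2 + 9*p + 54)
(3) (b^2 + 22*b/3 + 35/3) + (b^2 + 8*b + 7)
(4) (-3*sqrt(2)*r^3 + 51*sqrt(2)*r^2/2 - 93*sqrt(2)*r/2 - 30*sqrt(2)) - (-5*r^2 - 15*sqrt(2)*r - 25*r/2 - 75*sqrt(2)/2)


(1) = -5.8*y^3 + 3.8797*y^2 - 9.6119*y + 4.41
(2) = p^5 + 6*p^4 + 4*I*p^4 + 6*p^3 + 24*I*p^3 + 36*p^2 + 36*I*p^2 - 27*p + 216*I*p - 162
(3) = 2*b^2 + 46*b/3 + 56/3
(4) = -3*sqrt(2)*r^3 + 5*r^2 + 51*sqrt(2)*r^2/2 - 63*sqrt(2)*r/2 + 25*r/2 + 15*sqrt(2)/2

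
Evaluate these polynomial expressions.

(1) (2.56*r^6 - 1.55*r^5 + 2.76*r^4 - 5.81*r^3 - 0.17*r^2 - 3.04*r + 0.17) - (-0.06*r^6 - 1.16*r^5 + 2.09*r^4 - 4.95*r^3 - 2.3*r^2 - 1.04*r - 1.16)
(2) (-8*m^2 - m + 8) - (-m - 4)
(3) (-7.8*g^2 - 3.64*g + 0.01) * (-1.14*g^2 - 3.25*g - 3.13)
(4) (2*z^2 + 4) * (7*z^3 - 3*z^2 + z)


(1) = 2.62*r^6 - 0.39*r^5 + 0.67*r^4 - 0.86*r^3 + 2.13*r^2 - 2.0*r + 1.33
(2) = 12 - 8*m^2
(3) = 8.892*g^4 + 29.4996*g^3 + 36.2326*g^2 + 11.3607*g - 0.0313
(4) = 14*z^5 - 6*z^4 + 30*z^3 - 12*z^2 + 4*z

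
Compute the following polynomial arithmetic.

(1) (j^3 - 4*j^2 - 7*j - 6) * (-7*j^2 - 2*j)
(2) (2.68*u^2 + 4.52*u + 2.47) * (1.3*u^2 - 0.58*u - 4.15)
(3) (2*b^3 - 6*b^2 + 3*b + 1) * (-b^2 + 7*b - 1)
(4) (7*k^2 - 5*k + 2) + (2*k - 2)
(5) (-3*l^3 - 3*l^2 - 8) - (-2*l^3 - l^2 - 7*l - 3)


(1) = -7*j^5 + 26*j^4 + 57*j^3 + 56*j^2 + 12*j
(2) = 3.484*u^4 + 4.3216*u^3 - 10.5326*u^2 - 20.1906*u - 10.2505
(3) = -2*b^5 + 20*b^4 - 47*b^3 + 26*b^2 + 4*b - 1
(4) = 7*k^2 - 3*k
(5) = -l^3 - 2*l^2 + 7*l - 5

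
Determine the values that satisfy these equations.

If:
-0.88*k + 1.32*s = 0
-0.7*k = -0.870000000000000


Then:
k = 1.24
s = 0.83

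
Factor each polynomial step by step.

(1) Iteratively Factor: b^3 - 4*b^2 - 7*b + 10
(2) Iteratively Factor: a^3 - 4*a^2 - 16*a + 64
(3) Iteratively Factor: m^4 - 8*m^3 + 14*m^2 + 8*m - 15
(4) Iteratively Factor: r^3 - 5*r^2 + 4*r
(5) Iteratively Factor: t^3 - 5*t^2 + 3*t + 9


(1) = (b - 5)*(b^2 + b - 2) = (b - 5)*(b + 2)*(b - 1)
(2) = (a + 4)*(a^2 - 8*a + 16) = (a - 4)*(a + 4)*(a - 4)
(3) = (m - 1)*(m^3 - 7*m^2 + 7*m + 15) = (m - 5)*(m - 1)*(m^2 - 2*m - 3) = (m - 5)*(m - 3)*(m - 1)*(m + 1)
(4) = (r - 4)*(r^2 - r) = r*(r - 4)*(r - 1)
(5) = (t - 3)*(t^2 - 2*t - 3) = (t - 3)*(t + 1)*(t - 3)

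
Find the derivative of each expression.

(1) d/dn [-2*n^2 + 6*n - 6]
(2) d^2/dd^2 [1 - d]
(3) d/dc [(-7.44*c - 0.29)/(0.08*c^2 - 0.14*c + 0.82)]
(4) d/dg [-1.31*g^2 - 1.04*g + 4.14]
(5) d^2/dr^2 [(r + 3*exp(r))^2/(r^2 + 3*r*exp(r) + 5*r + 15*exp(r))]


(1) = 6 - 4*n
(2) = 0
(3) = (0.5952*c^2 + 0.0464*c - 6.1414)/(0.0064*c^4 - 0.0224*c^3 + 0.1508*c^2 - 0.2296*c + 0.6724)
(4) = -2.62*g - 1.04
(5) = (3*r^2*exp(r) + 24*r*exp(r) + 51*exp(r) - 10)/(r^3 + 15*r^2 + 75*r + 125)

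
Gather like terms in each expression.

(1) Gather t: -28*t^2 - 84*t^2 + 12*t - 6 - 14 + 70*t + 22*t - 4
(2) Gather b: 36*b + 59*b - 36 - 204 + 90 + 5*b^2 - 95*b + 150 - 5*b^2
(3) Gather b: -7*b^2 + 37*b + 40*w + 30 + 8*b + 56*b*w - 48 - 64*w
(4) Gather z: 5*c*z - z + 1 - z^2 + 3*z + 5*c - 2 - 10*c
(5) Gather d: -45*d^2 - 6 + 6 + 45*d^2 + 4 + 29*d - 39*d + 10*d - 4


(1) = -112*t^2 + 104*t - 24
(2) = 0
(3) = -7*b^2 + b*(56*w + 45) - 24*w - 18
(4) = -5*c - z^2 + z*(5*c + 2) - 1
(5) = 0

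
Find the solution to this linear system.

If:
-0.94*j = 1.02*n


Then:
j = -1.08510638297872*n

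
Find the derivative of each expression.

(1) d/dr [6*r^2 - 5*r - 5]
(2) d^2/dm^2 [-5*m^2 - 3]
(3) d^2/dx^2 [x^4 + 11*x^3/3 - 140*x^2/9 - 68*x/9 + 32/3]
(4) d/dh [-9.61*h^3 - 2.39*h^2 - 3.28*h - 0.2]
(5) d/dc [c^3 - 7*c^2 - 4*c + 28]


(1) = 12*r - 5
(2) = -10
(3) = 12*x^2 + 22*x - 280/9
(4) = -28.83*h^2 - 4.78*h - 3.28
(5) = 3*c^2 - 14*c - 4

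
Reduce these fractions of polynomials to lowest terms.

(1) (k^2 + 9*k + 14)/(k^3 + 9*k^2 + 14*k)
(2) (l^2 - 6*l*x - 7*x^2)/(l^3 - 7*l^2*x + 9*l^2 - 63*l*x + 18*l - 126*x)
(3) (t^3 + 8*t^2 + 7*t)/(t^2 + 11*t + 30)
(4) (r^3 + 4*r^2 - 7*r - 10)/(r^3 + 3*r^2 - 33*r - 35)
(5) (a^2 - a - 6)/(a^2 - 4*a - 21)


(1) = 1/k
(2) = (l + x)/(l^2 + 9*l + 18)
(3) = (t^3 + 8*t^2 + 7*t)/(t^2 + 11*t + 30)
(4) = (r^2 + 3*r - 10)/(r^2 + 2*r - 35)
(5) = (a^2 - a - 6)/(a^2 - 4*a - 21)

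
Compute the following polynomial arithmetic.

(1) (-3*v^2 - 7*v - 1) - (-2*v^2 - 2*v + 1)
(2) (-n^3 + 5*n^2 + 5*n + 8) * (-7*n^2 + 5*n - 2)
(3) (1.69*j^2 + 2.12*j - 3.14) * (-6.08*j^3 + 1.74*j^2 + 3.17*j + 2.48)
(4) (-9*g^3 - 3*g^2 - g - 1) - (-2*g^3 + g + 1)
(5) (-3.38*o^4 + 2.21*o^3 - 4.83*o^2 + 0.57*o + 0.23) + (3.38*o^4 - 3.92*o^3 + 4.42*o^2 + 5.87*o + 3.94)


(1) = -v^2 - 5*v - 2
(2) = 7*n^5 - 40*n^4 - 8*n^3 - 41*n^2 + 30*n - 16
(3) = -10.2752*j^5 - 9.949*j^4 + 28.1373*j^3 + 5.448*j^2 - 4.6962*j - 7.7872
(4) = -7*g^3 - 3*g^2 - 2*g - 2
(5) = -1.71*o^3 - 0.41*o^2 + 6.44*o + 4.17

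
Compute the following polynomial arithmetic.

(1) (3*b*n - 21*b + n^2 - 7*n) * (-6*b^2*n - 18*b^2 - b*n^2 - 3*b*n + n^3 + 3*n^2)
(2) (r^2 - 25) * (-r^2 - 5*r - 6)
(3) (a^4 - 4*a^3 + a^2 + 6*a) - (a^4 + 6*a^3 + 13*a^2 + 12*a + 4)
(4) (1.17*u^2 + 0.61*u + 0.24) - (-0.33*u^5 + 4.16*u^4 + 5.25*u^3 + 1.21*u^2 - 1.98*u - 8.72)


(1) = -18*b^3*n^2 + 72*b^3*n + 378*b^3 - 9*b^2*n^3 + 36*b^2*n^2 + 189*b^2*n + 2*b*n^4 - 8*b*n^3 - 42*b*n^2 + n^5 - 4*n^4 - 21*n^3
(2) = -r^4 - 5*r^3 + 19*r^2 + 125*r + 150
(3) = -10*a^3 - 12*a^2 - 6*a - 4
(4) = 0.33*u^5 - 4.16*u^4 - 5.25*u^3 - 0.04*u^2 + 2.59*u + 8.96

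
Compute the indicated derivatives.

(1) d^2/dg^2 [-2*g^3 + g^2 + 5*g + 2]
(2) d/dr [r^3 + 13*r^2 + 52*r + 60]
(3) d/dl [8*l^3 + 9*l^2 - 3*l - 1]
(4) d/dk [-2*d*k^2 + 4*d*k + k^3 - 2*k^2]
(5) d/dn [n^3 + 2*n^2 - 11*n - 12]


(1) = 2 - 12*g
(2) = 3*r^2 + 26*r + 52
(3) = 24*l^2 + 18*l - 3
(4) = -4*d*k + 4*d + 3*k^2 - 4*k
(5) = 3*n^2 + 4*n - 11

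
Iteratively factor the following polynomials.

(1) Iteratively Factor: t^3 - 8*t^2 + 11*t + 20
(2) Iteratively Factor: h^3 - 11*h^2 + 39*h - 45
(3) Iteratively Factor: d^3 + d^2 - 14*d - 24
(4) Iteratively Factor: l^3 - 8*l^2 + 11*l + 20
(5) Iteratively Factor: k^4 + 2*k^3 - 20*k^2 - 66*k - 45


(1) = (t + 1)*(t^2 - 9*t + 20) = (t - 5)*(t + 1)*(t - 4)
(2) = (h - 5)*(h^2 - 6*h + 9) = (h - 5)*(h - 3)*(h - 3)
(3) = (d - 4)*(d^2 + 5*d + 6) = (d - 4)*(d + 3)*(d + 2)
(4) = (l - 4)*(l^2 - 4*l - 5) = (l - 4)*(l + 1)*(l - 5)
(5) = (k + 1)*(k^3 + k^2 - 21*k - 45) = (k + 1)*(k + 3)*(k^2 - 2*k - 15) = (k - 5)*(k + 1)*(k + 3)*(k + 3)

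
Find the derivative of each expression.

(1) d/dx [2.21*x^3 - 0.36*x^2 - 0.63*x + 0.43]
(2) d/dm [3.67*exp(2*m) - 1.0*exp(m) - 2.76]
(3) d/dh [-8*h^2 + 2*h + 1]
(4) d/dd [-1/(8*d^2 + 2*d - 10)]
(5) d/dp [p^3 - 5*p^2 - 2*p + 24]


(1) = 6.63*x^2 - 0.72*x - 0.63
(2) = (7.34*exp(m) - 1.0)*exp(m)
(3) = 2 - 16*h
(4) = (8*d + 1)/(2*(4*d^2 + d - 5)^2)
(5) = 3*p^2 - 10*p - 2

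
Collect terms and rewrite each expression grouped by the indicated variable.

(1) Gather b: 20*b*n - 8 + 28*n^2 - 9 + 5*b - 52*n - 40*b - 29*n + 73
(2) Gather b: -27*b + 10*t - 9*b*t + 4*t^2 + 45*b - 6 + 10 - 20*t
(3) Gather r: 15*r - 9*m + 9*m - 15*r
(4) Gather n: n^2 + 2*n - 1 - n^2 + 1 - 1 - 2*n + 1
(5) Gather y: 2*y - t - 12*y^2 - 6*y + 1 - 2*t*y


(1) = b*(20*n - 35) + 28*n^2 - 81*n + 56
(2) = b*(18 - 9*t) + 4*t^2 - 10*t + 4
(3) = 0
(4) = 0
(5) = -t - 12*y^2 + y*(-2*t - 4) + 1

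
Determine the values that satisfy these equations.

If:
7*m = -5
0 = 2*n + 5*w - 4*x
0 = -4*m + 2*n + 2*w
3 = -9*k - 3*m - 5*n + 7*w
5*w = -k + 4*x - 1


Then:
k = -118/105
m = -5/7
n = -13/210
w = -41/30
x = -487/280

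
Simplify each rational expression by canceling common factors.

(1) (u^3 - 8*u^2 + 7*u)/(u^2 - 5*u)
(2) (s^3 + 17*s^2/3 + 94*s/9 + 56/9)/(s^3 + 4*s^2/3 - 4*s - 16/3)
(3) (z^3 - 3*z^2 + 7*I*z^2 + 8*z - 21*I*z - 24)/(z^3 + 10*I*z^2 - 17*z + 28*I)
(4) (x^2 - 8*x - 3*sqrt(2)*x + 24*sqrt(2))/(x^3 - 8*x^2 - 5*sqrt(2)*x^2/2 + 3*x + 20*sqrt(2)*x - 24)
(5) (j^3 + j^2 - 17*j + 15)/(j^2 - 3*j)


(1) = (u^2 - 8*u + 7)/(u - 5)
(2) = (3*s + 7)/(3*s - 6)
(3) = (z^2 + z*(-3 + 8*I) - 24*I)/(z^2 + 11*I*z - 28)
(4) = (2*x - 6*sqrt(2))/(2*x^2 - 5*sqrt(2)*x + 6)
(5) = (j^2 + 4*j - 5)/j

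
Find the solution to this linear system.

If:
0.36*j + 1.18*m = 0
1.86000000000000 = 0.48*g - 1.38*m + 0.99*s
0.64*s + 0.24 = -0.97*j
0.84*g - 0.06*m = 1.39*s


Then:
g = 2.17
j = -1.10
m = 0.34
s = 1.30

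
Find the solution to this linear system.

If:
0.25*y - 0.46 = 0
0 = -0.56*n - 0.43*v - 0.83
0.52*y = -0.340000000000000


Then:
No Solution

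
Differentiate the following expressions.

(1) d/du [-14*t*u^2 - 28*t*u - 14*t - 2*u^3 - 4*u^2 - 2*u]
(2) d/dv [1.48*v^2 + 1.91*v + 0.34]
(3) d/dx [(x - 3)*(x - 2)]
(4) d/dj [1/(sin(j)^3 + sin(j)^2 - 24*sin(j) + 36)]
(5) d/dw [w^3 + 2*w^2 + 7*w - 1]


(1) = -28*t*u - 28*t - 6*u^2 - 8*u - 2
(2) = 2.96*v + 1.91
(3) = 2*x - 5
(4) = (-3*sin(j)^2 - 2*sin(j) + 24)*cos(j)/(sin(j)^3 + sin(j)^2 - 24*sin(j) + 36)^2
(5) = 3*w^2 + 4*w + 7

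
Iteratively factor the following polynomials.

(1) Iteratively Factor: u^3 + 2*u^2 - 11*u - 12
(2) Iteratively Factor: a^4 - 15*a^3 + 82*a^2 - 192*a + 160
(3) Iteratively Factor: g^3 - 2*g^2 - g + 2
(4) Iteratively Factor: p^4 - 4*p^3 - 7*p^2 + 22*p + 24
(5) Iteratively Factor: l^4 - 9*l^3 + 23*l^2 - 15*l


(1) = (u - 3)*(u^2 + 5*u + 4) = (u - 3)*(u + 4)*(u + 1)
(2) = (a - 2)*(a^3 - 13*a^2 + 56*a - 80) = (a - 5)*(a - 2)*(a^2 - 8*a + 16) = (a - 5)*(a - 4)*(a - 2)*(a - 4)
(3) = (g + 1)*(g^2 - 3*g + 2) = (g - 2)*(g + 1)*(g - 1)
(4) = (p + 1)*(p^3 - 5*p^2 - 2*p + 24) = (p + 1)*(p + 2)*(p^2 - 7*p + 12) = (p - 4)*(p + 1)*(p + 2)*(p - 3)
(5) = (l - 3)*(l^3 - 6*l^2 + 5*l) = (l - 5)*(l - 3)*(l^2 - l) = (l - 5)*(l - 3)*(l - 1)*(l)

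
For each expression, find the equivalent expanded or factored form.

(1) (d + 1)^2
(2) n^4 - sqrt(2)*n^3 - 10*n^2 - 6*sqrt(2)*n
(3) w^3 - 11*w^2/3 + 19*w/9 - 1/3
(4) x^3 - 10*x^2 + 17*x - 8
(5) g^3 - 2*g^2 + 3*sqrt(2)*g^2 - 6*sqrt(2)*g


(1) = d^2 + 2*d + 1
(2) = n*(n - 3*sqrt(2))*(n + sqrt(2))^2
(3) = (w - 3)*(w - 1/3)^2
(4) = (x - 8)*(x - 1)^2
(5) = g*(g - 2)*(g + 3*sqrt(2))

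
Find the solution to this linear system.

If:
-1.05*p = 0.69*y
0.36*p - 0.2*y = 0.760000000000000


Then:
p = 1.14
y = -1.74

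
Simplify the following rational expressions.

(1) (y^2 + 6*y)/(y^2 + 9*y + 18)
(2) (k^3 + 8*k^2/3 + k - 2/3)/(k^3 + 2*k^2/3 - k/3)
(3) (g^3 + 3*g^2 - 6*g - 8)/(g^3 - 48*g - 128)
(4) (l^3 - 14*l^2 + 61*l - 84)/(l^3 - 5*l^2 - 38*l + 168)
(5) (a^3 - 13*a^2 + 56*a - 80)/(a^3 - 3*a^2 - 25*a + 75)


(1) = y/(y + 3)
(2) = (k + 2)/k
(3) = (g^2 - g - 2)/(g^2 - 4*g - 32)
(4) = (l - 3)/(l + 6)
(5) = (a^2 - 8*a + 16)/(a^2 + 2*a - 15)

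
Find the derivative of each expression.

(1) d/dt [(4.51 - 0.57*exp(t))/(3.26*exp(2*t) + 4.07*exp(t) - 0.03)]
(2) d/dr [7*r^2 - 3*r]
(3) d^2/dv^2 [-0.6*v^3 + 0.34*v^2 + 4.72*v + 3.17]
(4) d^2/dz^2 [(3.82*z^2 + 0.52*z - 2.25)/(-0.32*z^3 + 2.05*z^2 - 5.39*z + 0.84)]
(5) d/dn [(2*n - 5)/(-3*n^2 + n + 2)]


(1) = (1.8582*exp(2*t) - 29.4052*exp(t) - 18.3386)*exp(t)/(10.6276*exp(4*t) + 26.5364*exp(3*t) + 16.3693*exp(2*t) - 0.2442*exp(t) + 0.0009)
(2) = 14*r - 3
(3) = 0.68 - 3.6*v
(4) = (-0.782336*z^6 - 0.319488*z^5 + 44.343936*z^4 - 124.986412*z^3 + 117.809478*z^2 - 140.16681*z + 112.885962)/(0.032768*z^9 - 0.62976*z^8 + 5.690208*z^7 - 30.088213*z^6 + 99.150681*z^5 - 197.953707*z^4 + 212.957675*z^3 - 77.550732*z^2 + 11.409552*z - 0.592704)
(5) = (-6*n^2 + 2*n + (2*n - 5)*(6*n - 1) + 4)/(-3*n^2 + n + 2)^2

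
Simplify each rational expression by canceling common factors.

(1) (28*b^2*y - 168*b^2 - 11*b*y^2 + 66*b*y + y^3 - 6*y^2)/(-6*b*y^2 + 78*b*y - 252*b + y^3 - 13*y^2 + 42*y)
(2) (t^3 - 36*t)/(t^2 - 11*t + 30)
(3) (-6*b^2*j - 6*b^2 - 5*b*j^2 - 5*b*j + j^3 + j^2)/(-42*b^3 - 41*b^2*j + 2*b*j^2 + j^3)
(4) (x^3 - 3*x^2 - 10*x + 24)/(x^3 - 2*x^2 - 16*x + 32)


(1) = (28*b^2 - 11*b*y + y^2)/(-6*b*y + 42*b + y^2 - 7*y)
(2) = (t^2 + 6*t)/(t - 5)
(3) = (j + 1)/(7*b + j)
(4) = (x + 3)/(x + 4)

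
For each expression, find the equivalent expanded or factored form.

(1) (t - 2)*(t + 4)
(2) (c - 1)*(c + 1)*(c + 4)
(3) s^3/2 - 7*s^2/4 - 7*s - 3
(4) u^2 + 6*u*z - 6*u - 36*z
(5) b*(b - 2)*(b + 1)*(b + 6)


(1) = t^2 + 2*t - 8
(2) = c^3 + 4*c^2 - c - 4
(3) = (s/2 + 1)*(s - 6)*(s + 1/2)
(4) = (u - 6)*(u + 6*z)
(5) = b^4 + 5*b^3 - 8*b^2 - 12*b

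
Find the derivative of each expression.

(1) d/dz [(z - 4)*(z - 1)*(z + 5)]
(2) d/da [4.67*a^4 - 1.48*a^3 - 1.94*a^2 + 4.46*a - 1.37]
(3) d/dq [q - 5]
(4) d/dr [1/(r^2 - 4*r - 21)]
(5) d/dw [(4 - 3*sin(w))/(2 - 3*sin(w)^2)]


(1) = 3*z^2 - 21
(2) = 18.68*a^3 - 4.44*a^2 - 3.88*a + 4.46
(3) = 1
(4) = 2*(2 - r)/(-r^2 + 4*r + 21)^2
(5) = 3*(-3*sin(w)^2 + 8*sin(w) - 2)*cos(w)/(3*sin(w)^2 - 2)^2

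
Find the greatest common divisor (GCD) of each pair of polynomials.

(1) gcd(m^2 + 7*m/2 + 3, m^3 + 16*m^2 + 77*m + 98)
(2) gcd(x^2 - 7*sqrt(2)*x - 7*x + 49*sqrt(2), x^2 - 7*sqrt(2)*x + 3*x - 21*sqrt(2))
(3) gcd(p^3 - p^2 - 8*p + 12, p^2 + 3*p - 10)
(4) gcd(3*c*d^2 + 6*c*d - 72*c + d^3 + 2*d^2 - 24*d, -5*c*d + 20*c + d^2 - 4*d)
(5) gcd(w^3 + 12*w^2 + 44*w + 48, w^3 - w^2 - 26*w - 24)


(1) = gcd((m + 3/2)*(m + 2), (m + 2)*(m + 7)^2) = m + 2
(2) = gcd((x - 7)*(x - 7*sqrt(2)), (x + 3)*(x - 7*sqrt(2))) = x - 7*sqrt(2)
(3) = gcd((p - 2)^2*(p + 3), (p - 2)*(p + 5)) = p - 2
(4) = gcd((3*c + d)*(d - 4)*(d + 6), (-5*c + d)*(d - 4)) = d - 4
(5) = gcd((w + 2)*(w + 4)*(w + 6), (w - 6)*(w + 1)*(w + 4)) = w + 4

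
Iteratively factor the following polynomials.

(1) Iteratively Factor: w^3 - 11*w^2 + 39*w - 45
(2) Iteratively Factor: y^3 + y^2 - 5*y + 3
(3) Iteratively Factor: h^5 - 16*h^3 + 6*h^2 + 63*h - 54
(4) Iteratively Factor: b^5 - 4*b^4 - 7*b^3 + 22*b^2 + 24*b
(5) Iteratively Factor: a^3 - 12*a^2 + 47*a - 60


(1) = (w - 5)*(w^2 - 6*w + 9) = (w - 5)*(w - 3)*(w - 3)
(2) = (y + 3)*(y^2 - 2*y + 1) = (y - 1)*(y + 3)*(y - 1)
(3) = (h + 3)*(h^4 - 3*h^3 - 7*h^2 + 27*h - 18) = (h + 3)^2*(h^3 - 6*h^2 + 11*h - 6) = (h - 1)*(h + 3)^2*(h^2 - 5*h + 6) = (h - 2)*(h - 1)*(h + 3)^2*(h - 3)
(4) = (b)*(b^4 - 4*b^3 - 7*b^2 + 22*b + 24) = b*(b - 4)*(b^3 - 7*b - 6) = b*(b - 4)*(b - 3)*(b^2 + 3*b + 2) = b*(b - 4)*(b - 3)*(b + 2)*(b + 1)
(5) = (a - 3)*(a^2 - 9*a + 20) = (a - 5)*(a - 3)*(a - 4)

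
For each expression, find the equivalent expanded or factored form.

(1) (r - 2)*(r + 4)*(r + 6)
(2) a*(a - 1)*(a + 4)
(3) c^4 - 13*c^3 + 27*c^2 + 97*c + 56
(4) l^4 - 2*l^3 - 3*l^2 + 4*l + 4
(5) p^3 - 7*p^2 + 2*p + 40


(1) = r^3 + 8*r^2 + 4*r - 48
(2) = a^3 + 3*a^2 - 4*a
(3) = (c - 8)*(c - 7)*(c + 1)^2
(4) = (l - 2)^2*(l + 1)^2
(5) = (p - 5)*(p - 4)*(p + 2)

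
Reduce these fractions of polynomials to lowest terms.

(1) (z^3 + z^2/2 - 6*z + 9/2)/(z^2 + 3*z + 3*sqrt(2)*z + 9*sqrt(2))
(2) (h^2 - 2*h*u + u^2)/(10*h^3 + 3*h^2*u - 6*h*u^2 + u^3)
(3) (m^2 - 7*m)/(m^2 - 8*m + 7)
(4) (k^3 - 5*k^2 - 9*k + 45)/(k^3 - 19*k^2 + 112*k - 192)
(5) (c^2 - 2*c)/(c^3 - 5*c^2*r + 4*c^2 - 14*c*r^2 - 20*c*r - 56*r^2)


(1) = (2*z^2 - 5*z + 3)/(2*z + 6*sqrt(2))
(2) = (h^2 - 2*h*u + u^2)/(10*h^3 + 3*h^2*u - 6*h*u^2 + u^3)
(3) = m/(m - 1)
(4) = (k^2 - 2*k - 15)/(k^2 - 16*k + 64)
(5) = (-c^2 + 2*c)/(-c^3 + 5*c^2*r - 4*c^2 + 14*c*r^2 + 20*c*r + 56*r^2)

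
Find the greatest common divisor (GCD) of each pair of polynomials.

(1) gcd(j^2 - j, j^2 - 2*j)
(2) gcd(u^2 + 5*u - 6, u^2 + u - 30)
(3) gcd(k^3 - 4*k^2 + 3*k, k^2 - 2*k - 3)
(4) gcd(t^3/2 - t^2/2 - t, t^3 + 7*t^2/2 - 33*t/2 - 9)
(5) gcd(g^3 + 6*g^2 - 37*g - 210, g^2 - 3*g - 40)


(1) = gcd(j*(j - 1), j*(j - 2)) = j
(2) = u + 6
(3) = k - 3
(4) = 1
(5) = gcd((g - 6)*(g + 5)*(g + 7), (g - 8)*(g + 5)) = g + 5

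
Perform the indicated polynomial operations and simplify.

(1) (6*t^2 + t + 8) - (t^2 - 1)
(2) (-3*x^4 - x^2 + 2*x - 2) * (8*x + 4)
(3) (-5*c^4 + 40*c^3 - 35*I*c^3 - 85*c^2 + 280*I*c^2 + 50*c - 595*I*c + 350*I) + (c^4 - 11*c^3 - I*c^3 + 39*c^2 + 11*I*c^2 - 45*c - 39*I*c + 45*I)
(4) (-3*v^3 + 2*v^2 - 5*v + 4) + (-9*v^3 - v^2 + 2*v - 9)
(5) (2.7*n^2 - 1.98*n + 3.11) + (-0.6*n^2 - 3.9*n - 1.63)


(1) = 5*t^2 + t + 9
(2) = -24*x^5 - 12*x^4 - 8*x^3 + 12*x^2 - 8*x - 8
(3) = -4*c^4 + 29*c^3 - 36*I*c^3 - 46*c^2 + 291*I*c^2 + 5*c - 634*I*c + 395*I
(4) = -12*v^3 + v^2 - 3*v - 5
(5) = 2.1*n^2 - 5.88*n + 1.48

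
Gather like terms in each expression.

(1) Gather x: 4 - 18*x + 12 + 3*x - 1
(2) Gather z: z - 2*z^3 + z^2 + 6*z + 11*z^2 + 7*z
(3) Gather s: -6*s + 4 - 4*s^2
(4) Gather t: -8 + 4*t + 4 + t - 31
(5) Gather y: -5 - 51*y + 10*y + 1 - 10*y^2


(1) = 15 - 15*x
(2) = -2*z^3 + 12*z^2 + 14*z
(3) = -4*s^2 - 6*s + 4
(4) = 5*t - 35
(5) = -10*y^2 - 41*y - 4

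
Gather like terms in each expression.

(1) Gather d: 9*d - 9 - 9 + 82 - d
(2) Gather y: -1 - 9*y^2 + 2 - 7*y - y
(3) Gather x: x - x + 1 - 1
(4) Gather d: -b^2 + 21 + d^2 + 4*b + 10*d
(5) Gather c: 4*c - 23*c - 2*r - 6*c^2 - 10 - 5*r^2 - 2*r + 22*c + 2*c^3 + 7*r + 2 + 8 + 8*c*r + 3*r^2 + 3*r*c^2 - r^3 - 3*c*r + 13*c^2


(1) = 8*d + 64
(2) = -9*y^2 - 8*y + 1
(3) = 0
(4) = -b^2 + 4*b + d^2 + 10*d + 21
(5) = 2*c^3 + c^2*(3*r + 7) + c*(5*r + 3) - r^3 - 2*r^2 + 3*r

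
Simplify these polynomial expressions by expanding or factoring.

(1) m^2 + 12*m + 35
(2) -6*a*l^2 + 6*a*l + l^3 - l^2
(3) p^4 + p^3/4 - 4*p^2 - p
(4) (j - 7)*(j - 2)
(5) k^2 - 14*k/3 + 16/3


(1) = (m + 5)*(m + 7)
(2) = l*(-6*a + l)*(l - 1)
(3) = p*(p - 2)*(p + 1/4)*(p + 2)
(4) = j^2 - 9*j + 14
(5) = (k - 8/3)*(k - 2)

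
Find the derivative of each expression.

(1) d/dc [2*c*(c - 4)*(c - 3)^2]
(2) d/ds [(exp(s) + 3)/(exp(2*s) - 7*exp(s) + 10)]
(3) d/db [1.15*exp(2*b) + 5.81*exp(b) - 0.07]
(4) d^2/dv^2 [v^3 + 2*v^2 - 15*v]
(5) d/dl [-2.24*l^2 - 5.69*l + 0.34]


(1) = 8*c^3 - 60*c^2 + 132*c - 72
(2) = (-(exp(s) + 3)*(2*exp(s) - 7) + exp(2*s) - 7*exp(s) + 10)*exp(s)/(exp(2*s) - 7*exp(s) + 10)^2
(3) = (2.3*exp(b) + 5.81)*exp(b)
(4) = 6*v + 4
(5) = -4.48*l - 5.69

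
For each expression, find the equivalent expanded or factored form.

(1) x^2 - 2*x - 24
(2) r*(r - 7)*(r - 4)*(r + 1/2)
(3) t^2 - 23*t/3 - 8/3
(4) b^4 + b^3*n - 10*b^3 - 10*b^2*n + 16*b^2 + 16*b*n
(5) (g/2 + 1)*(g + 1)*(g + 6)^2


(1) = (x - 6)*(x + 4)
(2) = r^4 - 21*r^3/2 + 45*r^2/2 + 14*r
(3) = (t - 8)*(t + 1/3)
(4) = b*(b - 8)*(b - 2)*(b + n)
(5) = g^4/2 + 15*g^3/2 + 37*g^2 + 66*g + 36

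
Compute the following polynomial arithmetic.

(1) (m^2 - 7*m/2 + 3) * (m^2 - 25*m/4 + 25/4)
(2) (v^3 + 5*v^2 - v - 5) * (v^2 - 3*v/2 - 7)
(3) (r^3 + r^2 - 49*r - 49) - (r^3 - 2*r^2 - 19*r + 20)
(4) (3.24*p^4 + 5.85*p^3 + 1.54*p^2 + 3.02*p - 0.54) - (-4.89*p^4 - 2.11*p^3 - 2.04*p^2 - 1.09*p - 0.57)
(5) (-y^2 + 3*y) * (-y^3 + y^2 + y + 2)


(1) = m^4 - 39*m^3/4 + 249*m^2/8 - 325*m/8 + 75/4
(2) = v^5 + 7*v^4/2 - 31*v^3/2 - 77*v^2/2 + 29*v/2 + 35
(3) = 3*r^2 - 30*r - 69
(4) = 8.13*p^4 + 7.96*p^3 + 3.58*p^2 + 4.11*p + 0.03
(5) = y^5 - 4*y^4 + 2*y^3 + y^2 + 6*y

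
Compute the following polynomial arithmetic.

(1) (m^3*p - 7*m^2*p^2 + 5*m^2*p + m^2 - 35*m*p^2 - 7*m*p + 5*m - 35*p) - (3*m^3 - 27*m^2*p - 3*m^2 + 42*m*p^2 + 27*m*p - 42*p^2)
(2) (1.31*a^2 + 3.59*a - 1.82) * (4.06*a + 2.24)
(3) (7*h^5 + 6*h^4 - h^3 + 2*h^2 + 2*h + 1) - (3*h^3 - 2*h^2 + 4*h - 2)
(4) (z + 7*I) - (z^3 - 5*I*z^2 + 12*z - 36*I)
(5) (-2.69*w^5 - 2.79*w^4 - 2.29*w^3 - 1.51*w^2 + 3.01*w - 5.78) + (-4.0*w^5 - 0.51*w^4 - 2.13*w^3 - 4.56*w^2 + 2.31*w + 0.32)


(1) = m^3*p - 3*m^3 - 7*m^2*p^2 + 32*m^2*p + 4*m^2 - 77*m*p^2 - 34*m*p + 5*m + 42*p^2 - 35*p
(2) = 5.3186*a^3 + 17.5098*a^2 + 0.6524*a - 4.0768
(3) = 7*h^5 + 6*h^4 - 4*h^3 + 4*h^2 - 2*h + 3
(4) = -z^3 + 5*I*z^2 - 11*z + 43*I
(5) = -6.69*w^5 - 3.3*w^4 - 4.42*w^3 - 6.07*w^2 + 5.32*w - 5.46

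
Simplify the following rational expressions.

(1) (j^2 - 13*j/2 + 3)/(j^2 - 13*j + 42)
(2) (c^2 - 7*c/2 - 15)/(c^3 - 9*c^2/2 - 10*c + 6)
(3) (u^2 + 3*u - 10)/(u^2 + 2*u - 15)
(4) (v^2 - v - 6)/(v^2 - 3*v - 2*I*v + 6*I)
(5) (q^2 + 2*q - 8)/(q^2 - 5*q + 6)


(1) = (2*j - 1)/(2*j - 14)
(2) = (2*c + 5)/(2*c^2 + 3*c - 2)
(3) = (u - 2)/(u - 3)
(4) = (v + 2)/(v - 2*I)
(5) = (q + 4)/(q - 3)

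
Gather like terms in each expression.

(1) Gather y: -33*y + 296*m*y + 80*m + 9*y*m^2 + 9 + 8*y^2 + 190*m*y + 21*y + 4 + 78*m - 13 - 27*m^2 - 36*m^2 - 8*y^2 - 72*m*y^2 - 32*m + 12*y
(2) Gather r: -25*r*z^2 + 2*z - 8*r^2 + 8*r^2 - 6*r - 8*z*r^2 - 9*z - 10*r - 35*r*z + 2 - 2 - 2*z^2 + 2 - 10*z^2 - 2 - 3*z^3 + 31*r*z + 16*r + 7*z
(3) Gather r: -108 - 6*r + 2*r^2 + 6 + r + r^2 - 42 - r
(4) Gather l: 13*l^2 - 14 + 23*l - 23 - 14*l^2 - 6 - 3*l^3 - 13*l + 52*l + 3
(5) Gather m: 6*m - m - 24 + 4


(1) = -63*m^2 - 72*m*y^2 + 126*m + y*(9*m^2 + 486*m)
(2) = -8*r^2*z + r*(-25*z^2 - 4*z) - 3*z^3 - 12*z^2
(3) = 3*r^2 - 6*r - 144
(4) = -3*l^3 - l^2 + 62*l - 40
(5) = 5*m - 20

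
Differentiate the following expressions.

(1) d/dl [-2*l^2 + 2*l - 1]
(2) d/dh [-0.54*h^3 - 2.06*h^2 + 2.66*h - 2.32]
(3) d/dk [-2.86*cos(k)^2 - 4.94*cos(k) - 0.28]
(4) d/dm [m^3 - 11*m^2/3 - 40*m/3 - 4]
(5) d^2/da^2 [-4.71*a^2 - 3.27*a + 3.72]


(1) = 2 - 4*l
(2) = -1.62*h^2 - 4.12*h + 2.66
(3) = (5.72*cos(k) + 4.94)*sin(k)
(4) = 3*m^2 - 22*m/3 - 40/3
(5) = -9.42000000000000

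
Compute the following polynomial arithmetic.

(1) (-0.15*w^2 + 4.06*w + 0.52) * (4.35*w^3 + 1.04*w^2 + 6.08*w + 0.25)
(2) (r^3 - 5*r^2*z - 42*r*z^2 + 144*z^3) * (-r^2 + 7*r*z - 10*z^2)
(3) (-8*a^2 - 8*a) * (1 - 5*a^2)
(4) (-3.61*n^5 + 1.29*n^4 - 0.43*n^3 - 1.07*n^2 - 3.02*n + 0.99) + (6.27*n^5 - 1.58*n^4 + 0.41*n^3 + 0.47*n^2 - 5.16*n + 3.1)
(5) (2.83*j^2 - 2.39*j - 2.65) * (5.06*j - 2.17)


(1) = -0.6525*w^5 + 17.505*w^4 + 5.5724*w^3 + 25.1881*w^2 + 4.1766*w + 0.13
(2) = -r^5 + 12*r^4*z - 3*r^3*z^2 - 388*r^2*z^3 + 1428*r*z^4 - 1440*z^5
(3) = 40*a^4 + 40*a^3 - 8*a^2 - 8*a
(4) = 2.66*n^5 - 0.29*n^4 - 0.02*n^3 - 0.6*n^2 - 8.18*n + 4.09
(5) = 14.3198*j^3 - 18.2345*j^2 - 8.2227*j + 5.7505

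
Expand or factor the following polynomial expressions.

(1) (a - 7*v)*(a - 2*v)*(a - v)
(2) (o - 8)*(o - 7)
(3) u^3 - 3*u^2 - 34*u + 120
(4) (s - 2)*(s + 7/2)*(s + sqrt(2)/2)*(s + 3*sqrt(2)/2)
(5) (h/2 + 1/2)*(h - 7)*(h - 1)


(1) = a^3 - 10*a^2*v + 23*a*v^2 - 14*v^3
(2) = o^2 - 15*o + 56
(3) = (u - 5)*(u - 4)*(u + 6)
(4) = s^4 + 3*s^3/2 + 2*sqrt(2)*s^3 - 11*s^2/2 + 3*sqrt(2)*s^2 - 14*sqrt(2)*s + 9*s/4 - 21/2
(5) = h^3/2 - 7*h^2/2 - h/2 + 7/2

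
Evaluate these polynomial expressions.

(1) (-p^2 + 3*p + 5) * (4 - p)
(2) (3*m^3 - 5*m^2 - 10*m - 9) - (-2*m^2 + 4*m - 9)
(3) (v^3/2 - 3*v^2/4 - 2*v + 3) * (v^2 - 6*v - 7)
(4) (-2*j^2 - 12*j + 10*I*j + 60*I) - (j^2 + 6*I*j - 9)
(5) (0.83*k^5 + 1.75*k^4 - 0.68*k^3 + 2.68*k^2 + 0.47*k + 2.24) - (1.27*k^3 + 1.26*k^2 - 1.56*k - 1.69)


(1) = p^3 - 7*p^2 + 7*p + 20
(2) = 3*m^3 - 3*m^2 - 14*m
(3) = v^5/2 - 15*v^4/4 - v^3 + 81*v^2/4 - 4*v - 21
(4) = -3*j^2 - 12*j + 4*I*j + 9 + 60*I
(5) = 0.83*k^5 + 1.75*k^4 - 1.95*k^3 + 1.42*k^2 + 2.03*k + 3.93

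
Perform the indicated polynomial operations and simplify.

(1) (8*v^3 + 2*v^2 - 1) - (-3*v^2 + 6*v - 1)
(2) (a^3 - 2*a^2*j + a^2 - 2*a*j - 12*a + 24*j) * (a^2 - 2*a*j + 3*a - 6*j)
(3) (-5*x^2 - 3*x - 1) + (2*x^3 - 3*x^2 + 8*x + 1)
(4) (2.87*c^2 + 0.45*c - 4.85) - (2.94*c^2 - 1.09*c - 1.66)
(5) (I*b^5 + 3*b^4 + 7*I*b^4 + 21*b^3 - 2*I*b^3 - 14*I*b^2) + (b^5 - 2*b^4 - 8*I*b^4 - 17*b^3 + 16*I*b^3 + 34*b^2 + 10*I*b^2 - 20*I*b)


(1) = 8*v^3 + 5*v^2 - 6*v
(2) = a^5 - 4*a^4*j + 4*a^4 + 4*a^3*j^2 - 16*a^3*j - 9*a^3 + 16*a^2*j^2 + 36*a^2*j - 36*a^2 - 36*a*j^2 + 144*a*j - 144*j^2
(3) = 2*x^3 - 8*x^2 + 5*x
(4) = -0.07*c^2 + 1.54*c - 3.19
(5) = b^5 + I*b^5 + b^4 - I*b^4 + 4*b^3 + 14*I*b^3 + 34*b^2 - 4*I*b^2 - 20*I*b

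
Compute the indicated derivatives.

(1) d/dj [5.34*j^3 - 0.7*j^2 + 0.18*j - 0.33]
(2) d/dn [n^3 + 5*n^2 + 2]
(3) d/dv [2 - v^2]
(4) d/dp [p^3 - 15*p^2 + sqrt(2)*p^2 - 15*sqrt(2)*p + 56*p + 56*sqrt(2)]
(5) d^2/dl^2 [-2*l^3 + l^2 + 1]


(1) = 16.02*j^2 - 1.4*j + 0.18
(2) = n*(3*n + 10)
(3) = -2*v
(4) = 3*p^2 - 30*p + 2*sqrt(2)*p - 15*sqrt(2) + 56
(5) = 2 - 12*l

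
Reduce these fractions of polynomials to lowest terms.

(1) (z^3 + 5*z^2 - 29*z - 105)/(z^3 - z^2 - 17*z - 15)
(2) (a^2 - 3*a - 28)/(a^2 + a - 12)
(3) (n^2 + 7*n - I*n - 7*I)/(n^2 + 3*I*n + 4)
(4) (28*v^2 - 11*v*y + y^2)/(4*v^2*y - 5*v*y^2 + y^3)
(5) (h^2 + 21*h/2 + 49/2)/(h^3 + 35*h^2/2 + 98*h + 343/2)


(1) = (z + 7)/(z + 1)
(2) = (a - 7)/(a - 3)
(3) = (n + 7)/(n + 4*I)
(4) = (-7*v + y)/(-v*y + y^2)
(5) = 1/(h + 7)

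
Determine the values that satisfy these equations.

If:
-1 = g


Then:
g = -1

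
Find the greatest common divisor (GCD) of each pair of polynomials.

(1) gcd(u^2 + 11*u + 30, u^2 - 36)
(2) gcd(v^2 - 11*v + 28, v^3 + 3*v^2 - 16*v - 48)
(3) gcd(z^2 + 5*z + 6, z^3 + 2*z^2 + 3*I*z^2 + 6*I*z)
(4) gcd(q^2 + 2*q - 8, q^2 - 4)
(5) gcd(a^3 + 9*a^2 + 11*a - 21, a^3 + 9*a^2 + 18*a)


(1) = gcd((u + 5)*(u + 6), (u - 6)*(u + 6)) = u + 6
(2) = v - 4
(3) = gcd((z + 2)*(z + 3), z*(z + 2)*(z + 3*I)) = z + 2
(4) = q - 2
(5) = a + 3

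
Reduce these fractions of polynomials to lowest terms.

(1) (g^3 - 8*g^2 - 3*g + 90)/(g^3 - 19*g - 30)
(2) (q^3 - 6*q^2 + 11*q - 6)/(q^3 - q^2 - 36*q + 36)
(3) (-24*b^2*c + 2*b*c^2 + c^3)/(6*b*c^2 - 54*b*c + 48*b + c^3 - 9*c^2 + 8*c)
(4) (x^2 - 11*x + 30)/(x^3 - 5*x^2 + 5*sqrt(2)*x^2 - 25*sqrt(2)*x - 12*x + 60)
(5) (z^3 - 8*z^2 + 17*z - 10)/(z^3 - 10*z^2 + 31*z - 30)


(1) = (g - 6)/(g + 2)
(2) = (q^2 - 5*q + 6)/(q^2 - 36)
(3) = (-4*b*c + c^2)/(c^2 - 9*c + 8)
(4) = (x - 6)/(x^2 + 5*sqrt(2)*x - 12)
(5) = (z - 1)/(z - 3)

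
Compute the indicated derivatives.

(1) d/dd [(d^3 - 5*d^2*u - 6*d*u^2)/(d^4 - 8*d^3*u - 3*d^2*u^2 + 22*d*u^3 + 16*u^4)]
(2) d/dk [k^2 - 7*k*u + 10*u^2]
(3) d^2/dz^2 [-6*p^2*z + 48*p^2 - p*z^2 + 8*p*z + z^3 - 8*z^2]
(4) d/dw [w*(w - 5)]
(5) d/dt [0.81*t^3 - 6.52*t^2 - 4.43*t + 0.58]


(1) = (-d^4 + 12*d^3*u - 48*d^2*u^2 + 32*d*u^3 - 96*u^4)/(d^6 - 18*d^5*u + 93*d^4*u^2 - 76*d^3*u^3 - 252*d^2*u^4 + 192*d*u^5 + 256*u^6)
(2) = 2*k - 7*u
(3) = -2*p + 6*z - 16
(4) = 2*w - 5
(5) = 2.43*t^2 - 13.04*t - 4.43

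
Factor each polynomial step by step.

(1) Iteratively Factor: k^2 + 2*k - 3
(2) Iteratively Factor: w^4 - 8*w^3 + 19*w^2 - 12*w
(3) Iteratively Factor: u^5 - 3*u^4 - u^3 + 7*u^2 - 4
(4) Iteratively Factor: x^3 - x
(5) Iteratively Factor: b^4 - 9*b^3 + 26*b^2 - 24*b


(1) = (k + 3)*(k - 1)
(2) = (w)*(w^3 - 8*w^2 + 19*w - 12) = w*(w - 3)*(w^2 - 5*w + 4) = w*(w - 3)*(w - 1)*(w - 4)
(3) = (u - 2)*(u^4 - u^3 - 3*u^2 + u + 2) = (u - 2)*(u - 1)*(u^3 - 3*u - 2) = (u - 2)^2*(u - 1)*(u^2 + 2*u + 1) = (u - 2)^2*(u - 1)*(u + 1)*(u + 1)
(4) = (x - 1)*(x^2 + x) = (x - 1)*(x + 1)*(x)
(5) = (b - 4)*(b^3 - 5*b^2 + 6*b) = (b - 4)*(b - 2)*(b^2 - 3*b) = (b - 4)*(b - 3)*(b - 2)*(b)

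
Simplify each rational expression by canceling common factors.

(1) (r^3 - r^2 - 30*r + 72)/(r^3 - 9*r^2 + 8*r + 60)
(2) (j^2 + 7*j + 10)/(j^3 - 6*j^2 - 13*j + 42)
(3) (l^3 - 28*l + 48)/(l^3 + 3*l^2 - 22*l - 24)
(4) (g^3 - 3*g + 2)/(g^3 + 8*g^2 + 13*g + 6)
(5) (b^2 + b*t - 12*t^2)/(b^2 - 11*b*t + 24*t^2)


(1) = (r^3 - r^2 - 30*r + 72)/(r^3 - 9*r^2 + 8*r + 60)
(2) = (j^2 + 7*j + 10)/(j^3 - 6*j^2 - 13*j + 42)
(3) = (l - 2)/(l + 1)
(4) = (g^3 - 3*g + 2)/(g^3 + 8*g^2 + 13*g + 6)
(5) = (-b - 4*t)/(-b + 8*t)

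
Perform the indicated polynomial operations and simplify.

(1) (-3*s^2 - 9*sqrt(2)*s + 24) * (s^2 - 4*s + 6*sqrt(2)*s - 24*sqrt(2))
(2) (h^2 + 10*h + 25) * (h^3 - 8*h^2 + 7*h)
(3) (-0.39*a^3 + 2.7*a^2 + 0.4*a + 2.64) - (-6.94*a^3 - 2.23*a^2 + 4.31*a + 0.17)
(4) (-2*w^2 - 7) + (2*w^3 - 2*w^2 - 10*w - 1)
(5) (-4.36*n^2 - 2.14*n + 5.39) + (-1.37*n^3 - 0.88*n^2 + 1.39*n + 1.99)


(1) = -3*s^4 - 27*sqrt(2)*s^3 + 12*s^3 - 84*s^2 + 108*sqrt(2)*s^2 + 144*sqrt(2)*s + 336*s - 576*sqrt(2)
(2) = h^5 + 2*h^4 - 48*h^3 - 130*h^2 + 175*h
(3) = 6.55*a^3 + 4.93*a^2 - 3.91*a + 2.47
(4) = 2*w^3 - 4*w^2 - 10*w - 8
(5) = -1.37*n^3 - 5.24*n^2 - 0.75*n + 7.38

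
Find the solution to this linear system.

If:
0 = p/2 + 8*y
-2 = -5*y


Then:
p = -32/5
y = 2/5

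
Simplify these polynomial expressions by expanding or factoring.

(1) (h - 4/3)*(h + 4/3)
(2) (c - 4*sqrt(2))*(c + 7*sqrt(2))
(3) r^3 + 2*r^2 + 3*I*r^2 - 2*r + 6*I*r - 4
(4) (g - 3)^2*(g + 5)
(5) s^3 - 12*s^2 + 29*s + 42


(1) = h^2 - 16/9
(2) = c^2 + 3*sqrt(2)*c - 56
(3) = (r + 2)*(r + I)*(r + 2*I)
(4) = g^3 - g^2 - 21*g + 45
(5) = (s - 7)*(s - 6)*(s + 1)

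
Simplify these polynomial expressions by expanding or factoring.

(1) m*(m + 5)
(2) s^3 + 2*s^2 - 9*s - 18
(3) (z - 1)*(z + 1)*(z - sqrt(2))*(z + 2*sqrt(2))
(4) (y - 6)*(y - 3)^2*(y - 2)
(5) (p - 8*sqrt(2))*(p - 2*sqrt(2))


(1) = m^2 + 5*m
(2) = (s - 3)*(s + 2)*(s + 3)
(3) = z^4 + sqrt(2)*z^3 - 5*z^2 - sqrt(2)*z + 4
(4) = y^4 - 14*y^3 + 69*y^2 - 144*y + 108
(5) = p^2 - 10*sqrt(2)*p + 32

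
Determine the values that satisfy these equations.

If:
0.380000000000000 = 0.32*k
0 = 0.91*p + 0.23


Then:
k = 1.19
p = -0.25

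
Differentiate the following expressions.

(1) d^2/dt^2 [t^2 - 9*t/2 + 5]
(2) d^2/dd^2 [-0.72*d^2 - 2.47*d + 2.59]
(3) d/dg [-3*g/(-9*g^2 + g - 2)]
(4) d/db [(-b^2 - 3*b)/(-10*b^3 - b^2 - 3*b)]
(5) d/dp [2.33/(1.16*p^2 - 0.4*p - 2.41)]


(1) = 2
(2) = -1.44000000000000
(3) = 3*(2 - 9*g^2)/(81*g^4 - 18*g^3 + 37*g^2 - 4*g + 4)
(4) = 10*b*(-b - 6)/(100*b^4 + 20*b^3 + 61*b^2 + 6*b + 9)
(5) = (0.932 - 5.4056*p)/(-1.16*p^2 + 0.4*p + 2.41)^2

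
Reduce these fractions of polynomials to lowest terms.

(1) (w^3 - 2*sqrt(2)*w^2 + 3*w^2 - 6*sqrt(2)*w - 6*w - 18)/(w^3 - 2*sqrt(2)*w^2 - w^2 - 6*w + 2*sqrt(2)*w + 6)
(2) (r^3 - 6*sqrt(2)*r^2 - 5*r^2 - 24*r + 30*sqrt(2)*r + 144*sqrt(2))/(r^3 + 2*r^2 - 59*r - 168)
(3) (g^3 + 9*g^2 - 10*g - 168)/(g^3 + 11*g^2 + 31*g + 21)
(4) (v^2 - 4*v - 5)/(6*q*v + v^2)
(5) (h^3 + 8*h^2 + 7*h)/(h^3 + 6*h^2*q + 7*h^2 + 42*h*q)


(1) = (w + 3)/(w - 1)
(2) = (r - 6*sqrt(2))/(r + 7)
(3) = (g^2 + 2*g - 24)/(g^2 + 4*g + 3)
(4) = (v^2 - 4*v - 5)/(6*q*v + v^2)
(5) = (h + 1)/(h + 6*q)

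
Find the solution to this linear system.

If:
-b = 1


Then:
b = -1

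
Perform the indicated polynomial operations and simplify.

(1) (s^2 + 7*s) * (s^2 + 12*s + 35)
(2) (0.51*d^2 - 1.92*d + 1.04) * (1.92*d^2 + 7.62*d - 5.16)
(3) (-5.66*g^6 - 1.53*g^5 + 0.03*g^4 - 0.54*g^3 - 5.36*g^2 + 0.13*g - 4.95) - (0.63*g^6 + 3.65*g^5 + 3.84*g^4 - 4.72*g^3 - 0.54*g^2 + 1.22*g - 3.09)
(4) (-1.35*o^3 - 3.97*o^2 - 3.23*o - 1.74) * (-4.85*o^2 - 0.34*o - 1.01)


(1) = s^4 + 19*s^3 + 119*s^2 + 245*s
(2) = 0.9792*d^4 + 0.1998*d^3 - 15.2652*d^2 + 17.832*d - 5.3664
(3) = -6.29*g^6 - 5.18*g^5 - 3.81*g^4 + 4.18*g^3 - 4.82*g^2 - 1.09*g - 1.86
(4) = 6.5475*o^5 + 19.7135*o^4 + 18.3788*o^3 + 13.5469*o^2 + 3.8539*o + 1.7574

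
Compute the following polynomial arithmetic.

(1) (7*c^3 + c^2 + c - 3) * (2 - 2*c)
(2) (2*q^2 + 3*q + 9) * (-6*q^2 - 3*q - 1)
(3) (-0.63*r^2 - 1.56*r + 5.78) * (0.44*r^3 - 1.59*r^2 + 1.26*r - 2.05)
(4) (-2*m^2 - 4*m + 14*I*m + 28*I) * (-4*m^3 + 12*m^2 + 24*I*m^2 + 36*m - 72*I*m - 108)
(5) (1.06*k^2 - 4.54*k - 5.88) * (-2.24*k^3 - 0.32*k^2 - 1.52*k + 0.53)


(1) = -14*c^4 + 12*c^3 + 8*c - 6
(2) = -12*q^4 - 24*q^3 - 65*q^2 - 30*q - 9
(3) = -0.2772*r^5 + 0.3153*r^4 + 4.2298*r^3 - 9.8643*r^2 + 10.4808*r - 11.849
(4) = 8*m^5 - 8*m^4 - 104*I*m^4 - 456*m^3 + 104*I*m^3 + 408*m^2 + 1128*I*m^2 + 2448*m - 504*I*m - 3024*I
(5) = -2.3744*k^5 + 9.8304*k^4 + 13.0128*k^3 + 9.3442*k^2 + 6.5314*k - 3.1164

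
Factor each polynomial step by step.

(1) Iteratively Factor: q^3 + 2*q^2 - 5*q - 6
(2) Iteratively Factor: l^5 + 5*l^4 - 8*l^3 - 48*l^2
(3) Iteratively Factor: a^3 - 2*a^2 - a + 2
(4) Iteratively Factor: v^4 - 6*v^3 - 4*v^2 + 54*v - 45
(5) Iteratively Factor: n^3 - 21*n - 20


(1) = (q + 3)*(q^2 - q - 2) = (q - 2)*(q + 3)*(q + 1)
(2) = (l)*(l^4 + 5*l^3 - 8*l^2 - 48*l) = l*(l + 4)*(l^3 + l^2 - 12*l) = l^2*(l + 4)*(l^2 + l - 12) = l^2*(l - 3)*(l + 4)*(l + 4)
(3) = (a + 1)*(a^2 - 3*a + 2) = (a - 1)*(a + 1)*(a - 2)
(4) = (v - 3)*(v^3 - 3*v^2 - 13*v + 15) = (v - 5)*(v - 3)*(v^2 + 2*v - 3) = (v - 5)*(v - 3)*(v - 1)*(v + 3)
(5) = (n + 4)*(n^2 - 4*n - 5) = (n - 5)*(n + 4)*(n + 1)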